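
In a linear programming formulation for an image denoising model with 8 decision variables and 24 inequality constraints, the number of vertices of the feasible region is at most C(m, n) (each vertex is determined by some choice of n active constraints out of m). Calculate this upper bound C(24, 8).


Each vertex corresponds to some choice of n active constraints out of m, so the number of vertices is at most C(m, n) = m! / (n!(m-n)!).
m = 24, n = 8
Numerator: 24 * 23 * 22 * 21 * 20 * 19 * 18 * 17
Denominator: 8! = 40320
C(24, 8) = 735471


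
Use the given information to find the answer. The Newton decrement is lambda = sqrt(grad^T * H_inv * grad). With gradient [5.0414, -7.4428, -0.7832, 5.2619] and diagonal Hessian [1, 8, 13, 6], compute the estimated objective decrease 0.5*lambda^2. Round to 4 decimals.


Step 1: H is diagonal, so H^(-1) * g = [5.0414, -0.9304, -0.0602, 0.877].
Step 2: g^T H^(-1) g = sum_i g_i^2 / H_ii
  = (5.0414)^2/1 + (-7.4428)^2/8 + (-0.7832)^2/13 + (5.2619)^2/6
  = 25.4157 + 6.9244 + 0.0472 + 4.6146 = 37.0019
Step 3: Objective decrease = 0.5 * g^T H^(-1) g = 18.501


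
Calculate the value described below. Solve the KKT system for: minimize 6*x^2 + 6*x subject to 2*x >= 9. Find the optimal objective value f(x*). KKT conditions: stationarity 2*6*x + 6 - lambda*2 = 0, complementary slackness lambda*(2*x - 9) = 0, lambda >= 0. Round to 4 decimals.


Step 1: Try lambda = 0 (constraint inactive).
x_unc = -6/(2*6) = -0.5
Check: 2*-0.5 = -1.0 < 9 -- violated!
Step 2: Constraint must be active: 2*x = 9
x* = 9/2 = 4.5
lambda = (2*6*4.5 + 6)/2 = 30.0
Step 3: Compute optimal value.
f(x*) = 6*4.5^2 + 6*4.5 = 148.5


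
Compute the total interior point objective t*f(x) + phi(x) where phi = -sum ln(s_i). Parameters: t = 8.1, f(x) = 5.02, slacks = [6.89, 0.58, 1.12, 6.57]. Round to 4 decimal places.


Step 1: Compute log-barrier.
ln values: [1.9301, -0.5447, 0.1133, 1.8825]
phi = -(1.9301 - 0.5447 + 0.1133 + 1.8825) = -3.3812
Step 2: Compute augmented objective.
t*f(x) = 8.1*5.02 = 40.662
Total = 40.662 - 3.3812 = 37.2808


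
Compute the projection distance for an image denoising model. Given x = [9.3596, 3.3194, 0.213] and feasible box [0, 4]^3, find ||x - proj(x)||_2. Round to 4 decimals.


Project each component onto [0, 4].
clip(9.3596) = 4.0, clip(3.3194) = 3.3194, clip(0.213) = 0.213
Projection = [4.0, 3.3194, 0.213]
Squared diffs: [28.7253, 0.0, 0.0]
Distance = sqrt(28.7253) = 5.3596


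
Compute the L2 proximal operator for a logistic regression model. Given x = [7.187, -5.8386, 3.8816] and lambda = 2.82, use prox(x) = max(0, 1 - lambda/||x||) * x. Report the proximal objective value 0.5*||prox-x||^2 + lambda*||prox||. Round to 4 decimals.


Step 1: Compute ||x||.
||x|| = 10.0404
Step 2: Compute scaling factor.
scale = max(0, 1 - 2.82/10.0404) = 0.7191
Step 3: prox(x) = [5.1684, -4.1987, 2.7914]
||prox(x)|| = 7.2204
Step 4: Proximal objective.
0.5*||prox-x||^2 = 3.9762
lambda*||prox|| = 20.3615
Total = 24.3376


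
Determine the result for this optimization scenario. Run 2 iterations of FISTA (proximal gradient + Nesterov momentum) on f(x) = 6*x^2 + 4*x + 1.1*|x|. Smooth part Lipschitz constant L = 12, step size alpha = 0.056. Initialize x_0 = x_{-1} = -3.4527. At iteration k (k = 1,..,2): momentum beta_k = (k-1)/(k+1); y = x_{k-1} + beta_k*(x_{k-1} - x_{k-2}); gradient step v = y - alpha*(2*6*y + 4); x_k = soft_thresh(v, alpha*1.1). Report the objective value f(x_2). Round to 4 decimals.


FISTA on f(x) = 6*x^2 + 4*x + 1.1*|x|
L = 12, alpha = 0.056
Iteration 1: beta = 0.0, y = -3.4527 + 0.0*(-3.4527 + 3.4527) = -3.4527
  grad(y) = -37.4324, v = y - alpha*grad = -1.3565
  prox(v) = soft_thresh(-1.3565, 0.0616) = -1.2949
Iteration 2: beta = 0.3333, y = -1.2949 + 0.3333*(-1.2949 + 3.4527) = -0.5756
  grad(y) = -2.9074, v = y - alpha*grad = -0.4128
  prox(v) = soft_thresh(-0.4128, 0.0616) = -0.3512
f(x_2) = 6*(-0.3512)^2 + 4*(-0.3512) + 1.1*|-0.3512| = -0.2784


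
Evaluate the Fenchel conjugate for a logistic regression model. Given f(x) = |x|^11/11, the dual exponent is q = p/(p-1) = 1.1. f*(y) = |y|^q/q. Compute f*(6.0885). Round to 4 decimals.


The conjugate exponent q satisfies 1/p + 1/q = 1.
p = 11, so q = 11/(11 - 1) = 1.1
|y|^q = 6.0885^1.1 = 7.2939
f*(6.0885) = 7.2939 / 1.1 = 6.6308


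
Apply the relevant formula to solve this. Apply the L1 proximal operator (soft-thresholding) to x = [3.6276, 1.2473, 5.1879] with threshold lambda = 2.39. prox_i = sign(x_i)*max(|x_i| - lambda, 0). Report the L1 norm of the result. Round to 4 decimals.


Soft-thresholding with lambda = 2.39:
prox(3.6276) = sign(3.6276)*max(|3.6276| - 2.39, 0) = 1.2376
prox(1.2473) = sign(1.2473)*max(|1.2473| - 2.39, 0) = 0.0
prox(5.1879) = sign(5.1879)*max(|5.1879| - 2.39, 0) = 2.7979
prox(x) = [1.2376, 0.0, 2.7979]
||prox(x)||_1 = 1.2376 + 0.0 + 2.7979 = 4.0355


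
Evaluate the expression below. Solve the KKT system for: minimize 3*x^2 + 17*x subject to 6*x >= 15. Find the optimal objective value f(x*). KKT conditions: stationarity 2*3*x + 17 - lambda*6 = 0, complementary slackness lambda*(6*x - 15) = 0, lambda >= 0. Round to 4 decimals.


Step 1: Try lambda = 0 (constraint inactive).
x_unc = -17/(2*3) = -2.8333
Check: 6*-2.8333 = -16.9998 < 15 -- violated!
Step 2: Constraint must be active: 6*x = 15
x* = 15/6 = 2.5
lambda = (2*3*2.5 + 17)/6 = 5.3333
Step 3: Compute optimal value.
f(x*) = 3*2.5^2 + 17*2.5 = 61.25


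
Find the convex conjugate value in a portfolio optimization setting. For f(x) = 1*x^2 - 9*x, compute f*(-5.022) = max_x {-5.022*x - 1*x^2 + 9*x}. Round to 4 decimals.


f*(y) = sup_x {y*x - a*x^2 - b*x} = sup_x {(y-b)*x - a*x^2}
FOC: (y - b) - 2a*x = 0 => x* = (y - b)/(2a)
x* = (-5.022 + 9)/(2*1) = 1.989
f*(-5.022) = (y-b)^2/(4a) = (-5.022 + 9)^2/(4*1)
= 15.8245/4 = 3.9561


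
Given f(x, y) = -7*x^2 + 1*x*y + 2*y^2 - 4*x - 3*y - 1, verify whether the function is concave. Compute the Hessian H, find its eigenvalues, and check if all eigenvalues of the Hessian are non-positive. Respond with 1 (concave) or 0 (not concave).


The Hessian of f(x,y) = -7*x^2 + 1*x*y + 2*y^2 - 4*x - 3*y - 1 is:
H = [[-14, 1], [1, 4]]
Trace = -14 + 4 = -10
Determinant = -14*4 - (1)^2 = -57
Discriminant = (-10)^2 - 4*-57 = 328.0
Eigenvalues: lambda_1 = -14.0554, lambda_2 = 4.0554
The function is not concave.

0


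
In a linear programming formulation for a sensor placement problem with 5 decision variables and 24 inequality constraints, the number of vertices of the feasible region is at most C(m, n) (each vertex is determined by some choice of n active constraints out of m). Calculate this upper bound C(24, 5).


Each vertex corresponds to some choice of n active constraints out of m, so the number of vertices is at most C(m, n) = m! / (n!(m-n)!).
m = 24, n = 5
Numerator: 24 * 23 * 22 * 21 * 20
Denominator: 5! = 120
C(24, 5) = 42504


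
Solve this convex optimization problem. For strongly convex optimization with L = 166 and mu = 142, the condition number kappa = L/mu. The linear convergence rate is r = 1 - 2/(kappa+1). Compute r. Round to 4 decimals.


Step 1: Compute the condition number.
kappa = L/mu = 166/142 = 1.169
Step 2: Compute the convergence rate.
r = 1 - 2/(kappa + 1) = 1 - 2*mu/(L + mu) = (L - mu)/(L + mu) = 24/308 = 0.0779


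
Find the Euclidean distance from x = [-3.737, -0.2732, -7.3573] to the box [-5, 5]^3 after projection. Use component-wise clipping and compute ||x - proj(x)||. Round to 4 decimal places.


Project each component onto [-5, 5].
clip(-3.737) = -3.737, clip(-0.2732) = -0.2732, clip(-7.3573) = -5.0
Projection = [-3.737, -0.2732, -5.0]
Squared diffs: [0.0, 0.0, 5.5569]
Distance = sqrt(5.5569) = 2.3573


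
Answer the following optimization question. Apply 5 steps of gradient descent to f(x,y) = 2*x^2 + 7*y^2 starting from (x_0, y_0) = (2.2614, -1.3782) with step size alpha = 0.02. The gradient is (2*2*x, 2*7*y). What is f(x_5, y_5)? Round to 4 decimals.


Gradient descent on f(x,y) = 2*x^2 + 7*y^2.
Starting point: (2.2614, -1.3782), alpha = 0.02
Step 1: grad_x = 2*2*2.2614 = 9.0456, grad_y = 2*7*-1.3782 = -19.2948
  x_1 = 2.2614 - 0.02*9.0456 = 2.0805
  y_1 = -1.3782 - 0.02*-19.2948 = -0.9923
Step 2: grad_x = 2*2*2.0805 = 8.322, grad_y = 2*7*-0.9923 = -13.8923
  x_2 = 2.0805 - 0.02*8.322 = 1.914
  y_2 = -0.9923 - 0.02*-13.8923 = -0.7145
Step 3: grad_x = 2*2*1.914 = 7.6562, grad_y = 2*7*-0.7145 = -10.0024
  x_3 = 1.914 - 0.02*7.6562 = 1.7609
  y_3 = -0.7145 - 0.02*-10.0024 = -0.5144
Step 4: grad_x = 2*2*1.7609 = 7.0437, grad_y = 2*7*-0.5144 = -7.2017
  x_4 = 1.7609 - 0.02*7.0437 = 1.6201
  y_4 = -0.5144 - 0.02*-7.2017 = -0.3704
Step 5: grad_x = 2*2*1.6201 = 6.4802, grad_y = 2*7*-0.3704 = -5.1853
  x_5 = 1.6201 - 0.02*6.4802 = 1.4904
  y_5 = -0.3704 - 0.02*-5.1853 = -0.2667
f(1.4904, -0.2667) = 2*1.4904^2 + 7*(-0.2667)^2 = 4.9407


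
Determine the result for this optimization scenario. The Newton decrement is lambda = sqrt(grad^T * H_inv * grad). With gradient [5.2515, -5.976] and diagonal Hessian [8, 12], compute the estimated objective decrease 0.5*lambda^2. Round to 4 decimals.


Step 1: H is diagonal, so H^(-1) * g = [0.6564, -0.498].
Step 2: g^T H^(-1) g = sum_i g_i^2 / H_ii
  = (5.2515)^2/8 + (-5.976)^2/12
  = 3.4473 + 2.976 = 6.4233
Step 3: Objective decrease = 0.5 * g^T H^(-1) g = 3.2117


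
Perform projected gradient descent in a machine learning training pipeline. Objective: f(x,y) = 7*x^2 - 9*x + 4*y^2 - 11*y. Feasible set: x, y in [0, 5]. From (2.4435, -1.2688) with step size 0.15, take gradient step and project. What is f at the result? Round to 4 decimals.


Step 1: Compute gradient at (2.4435, -1.2688).
grad_x = 2*7*2.4435 - 9 = 25.209
grad_y = 2*4*-1.2688 - 11 = -21.1504
Step 2: Gradient step.
x_raw = 2.4435 - 0.15*25.209 = -1.3379
y_raw = -1.2688 - 0.15*-21.1504 = 1.9038
Step 3: Project onto [0, 5].
x_proj = clip(-1.3379) = 0.0
y_proj = clip(1.9038) = 1.9038
Step 4: Evaluate f.
f(0.0, 1.9038) = -6.4442


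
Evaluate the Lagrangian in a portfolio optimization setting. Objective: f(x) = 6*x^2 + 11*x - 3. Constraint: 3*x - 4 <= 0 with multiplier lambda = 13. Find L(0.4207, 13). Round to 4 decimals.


Step 1: Evaluate f(x).
f(0.4207) = 6*0.4207^2 + 11*0.4207 - 3 = 2.6896
Step 2: Evaluate g(x).
g(0.4207) = 3*0.4207 - 4 = -2.7379
Step 3: Compute Lagrangian.
L = 2.6896 + 13*-2.7379 = -32.9031


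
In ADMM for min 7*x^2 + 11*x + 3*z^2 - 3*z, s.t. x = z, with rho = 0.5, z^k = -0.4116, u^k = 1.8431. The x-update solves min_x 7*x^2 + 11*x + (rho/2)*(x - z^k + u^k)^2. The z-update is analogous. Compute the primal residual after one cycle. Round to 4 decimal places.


ADMM iteration with rho = 0.5, z^k = -0.4116, u^k = 1.8431
Step 1: x-update.
Minimize 7*x^2 + 11*x + (0.5/2)*(x + 0.4116 + 1.8431)^2
FOC: (2*7 + 0.5)*x = -11 + 0.5*(-0.4116 - 1.8431)
x^{k+1} = -0.8364
Step 2: z-update.
Minimize 3*z^2 - 3*z + (0.5/2)*(-0.8364 - z + 1.8431)^2
FOC: (2*3 + 0.5)*z = 3 + 0.5*(-0.8364 + 1.8431)
z^{k+1} = 0.539
Step 3: u-update.
u^{k+1} = 1.8431 - 0.8364 - 0.539 = 0.4678
Step 4: Primal residual = |-0.8364 - 0.539| = 1.3753


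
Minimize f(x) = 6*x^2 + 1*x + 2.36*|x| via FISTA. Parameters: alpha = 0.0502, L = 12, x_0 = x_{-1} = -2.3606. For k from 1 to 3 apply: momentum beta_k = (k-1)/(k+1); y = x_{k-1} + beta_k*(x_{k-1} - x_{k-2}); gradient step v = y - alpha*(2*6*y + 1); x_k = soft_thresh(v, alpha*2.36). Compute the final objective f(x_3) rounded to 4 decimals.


FISTA on f(x) = 6*x^2 + 1*x + 2.36*|x|
L = 12, alpha = 0.0502
Iteration 1: beta = 0.0, y = -2.3606 + 0.0*(-2.3606 + 2.3606) = -2.3606
  grad(y) = -27.3272, v = y - alpha*grad = -0.9888
  prox(v) = soft_thresh(-0.9888, 0.1185) = -0.8703
Iteration 2: beta = 0.3333, y = -0.8703 + 0.3333*(-0.8703 + 2.3606) = -0.3735
  grad(y) = -3.4824, v = y - alpha*grad = -0.1987
  prox(v) = soft_thresh(-0.1987, 0.1185) = -0.0802
Iteration 3: beta = 0.5, y = -0.0802 + 0.5*(-0.0802 + 0.8703) = 0.3148
  grad(y) = 4.7774, v = y - alpha*grad = 0.075
  prox(v) = soft_thresh(0.075, 0.1185) = 0.0
f(x_3) = 6*0.0^2 + 1*0.0 + 2.36*|0.0| = 0.0


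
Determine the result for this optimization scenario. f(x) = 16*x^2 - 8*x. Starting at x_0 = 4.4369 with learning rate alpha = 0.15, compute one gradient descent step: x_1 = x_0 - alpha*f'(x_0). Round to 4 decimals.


We compute the gradient at x_0 and apply the update.
f'(x) = 32*x - 8
f'(4.4369) = 32*4.4369 - 8 = 133.9808
x_1 = 4.4369 - 0.15*133.9808 = -15.6602


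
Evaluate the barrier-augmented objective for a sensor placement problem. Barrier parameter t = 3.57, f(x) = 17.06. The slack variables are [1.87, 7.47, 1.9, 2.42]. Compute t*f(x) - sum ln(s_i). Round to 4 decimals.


Step 1: Compute log-barrier.
ln values: [0.6259, 2.0109, 0.6419, 0.8838]
phi = -(0.6259 + 2.0109 + 0.6419 + 0.8838) = -4.1625
Step 2: Compute augmented objective.
t*f(x) = 3.57*17.06 = 60.9042
Total = 60.9042 - 4.1625 = 56.7417


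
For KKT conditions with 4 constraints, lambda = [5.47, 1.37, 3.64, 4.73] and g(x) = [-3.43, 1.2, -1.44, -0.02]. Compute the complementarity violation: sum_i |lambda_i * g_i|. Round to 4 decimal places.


KKT complementary slackness check:
lambda_1 * g_1 = 5.47 * -3.43 = -18.7621
lambda_2 * g_2 = 1.37 * 1.2 = 1.644
lambda_3 * g_3 = 3.64 * -1.44 = -5.2416
lambda_4 * g_4 = 4.73 * -0.02 = -0.0946
Total violation = 18.7621 + 1.644 + 5.2416 + 0.0946 = 25.7423


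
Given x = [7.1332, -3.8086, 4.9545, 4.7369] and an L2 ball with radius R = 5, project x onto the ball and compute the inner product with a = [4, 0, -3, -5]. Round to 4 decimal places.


Step 1: Compute ||x|| (intermediates to 6 decimals).
||x|| = sqrt(7.1332^2 + (-3.8086)^2 + 4.9545^2 + 4.7369^2) = 10.600626
Step 2: Project.
Since ||x|| > R, scale = R/||x|| = 5/10.600626 = 0.47167, proj(x) = scale * x
proj(x) = [3.364516, -1.796402, 2.336889, 2.234254]
Step 3: Dot product.
a^T * proj(x) = 4*3.364516 + 0*(-1.796402) - 3*2.336889 - 5*2.234254 = -4.7239


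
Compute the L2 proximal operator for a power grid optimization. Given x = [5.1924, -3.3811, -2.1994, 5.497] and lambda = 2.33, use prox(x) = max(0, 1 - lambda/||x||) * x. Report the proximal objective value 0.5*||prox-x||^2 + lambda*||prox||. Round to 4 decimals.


Step 1: Compute ||x||.
||x|| = 8.5701
Step 2: Compute scaling factor.
scale = max(0, 1 - 2.33/8.5701) = 0.7281
Step 3: prox(x) = [3.7807, -2.4619, -1.6014, 4.0025]
||prox(x)|| = 6.2401
Step 4: Proximal objective.
0.5*||prox-x||^2 = 2.7145
lambda*||prox|| = 14.5394
Total = 17.254


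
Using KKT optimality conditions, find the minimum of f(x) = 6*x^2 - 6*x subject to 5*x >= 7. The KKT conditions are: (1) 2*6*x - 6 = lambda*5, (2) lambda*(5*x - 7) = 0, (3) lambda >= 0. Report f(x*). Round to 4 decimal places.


Step 1: Try lambda = 0 (constraint inactive).
x_unc = 6/(2*6) = 0.5
Check: 5*0.5 = 2.5 < 7 -- violated!
Step 2: Constraint must be active: 5*x = 7
x* = 7/5 = 1.4
lambda = (2*6*1.4 - 6)/5 = 2.16
Step 3: Compute optimal value.
f(x*) = 6*1.4^2 - 6*1.4 = 3.36


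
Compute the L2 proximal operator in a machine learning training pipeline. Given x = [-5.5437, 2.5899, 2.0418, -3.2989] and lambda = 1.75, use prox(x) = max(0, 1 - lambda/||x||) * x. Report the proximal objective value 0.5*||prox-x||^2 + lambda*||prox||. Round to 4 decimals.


Step 1: Compute ||x||.
||x|| = 7.2451
Step 2: Compute scaling factor.
scale = max(0, 1 - 1.75/7.2451) = 0.7585
Step 3: prox(x) = [-4.2047, 1.9643, 1.5486, -2.5021]
||prox(x)|| = 5.4951
Step 4: Proximal objective.
0.5*||prox-x||^2 = 1.5313
lambda*||prox|| = 9.6164
Total = 11.1477


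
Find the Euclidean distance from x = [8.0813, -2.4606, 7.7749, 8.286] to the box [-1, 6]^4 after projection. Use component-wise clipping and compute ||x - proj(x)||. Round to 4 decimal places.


Project each component onto [-1, 6].
clip(8.0813) = 6.0, clip(-2.4606) = -1.0, clip(7.7749) = 6.0, clip(8.286) = 6.0
Projection = [6.0, -1.0, 6.0, 6.0]
Squared diffs: [4.3318, 2.1334, 3.1503, 5.2258]
Distance = sqrt(14.8413) = 3.8524


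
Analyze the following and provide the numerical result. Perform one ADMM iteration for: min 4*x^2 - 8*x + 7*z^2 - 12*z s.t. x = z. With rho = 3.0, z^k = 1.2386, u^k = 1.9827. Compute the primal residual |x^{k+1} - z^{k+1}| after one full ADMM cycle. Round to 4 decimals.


ADMM iteration with rho = 3.0, z^k = 1.2386, u^k = 1.9827
Step 1: x-update.
Minimize 4*x^2 - 8*x + (3.0/2)*(x - 1.2386 + 1.9827)^2
FOC: (2*4 + 3.0)*x = 8 + 3.0*(1.2386 - 1.9827)
x^{k+1} = 0.5243
Step 2: z-update.
Minimize 7*z^2 - 12*z + (3.0/2)*(0.5243 - z + 1.9827)^2
FOC: (2*7 + 3.0)*z = 12 + 3.0*(0.5243 + 1.9827)
z^{k+1} = 1.1483
Step 3: u-update.
u^{k+1} = 1.9827 + 0.5243 - 1.1483 = 1.3587
Step 4: Primal residual = |0.5243 - 1.1483| = 0.624


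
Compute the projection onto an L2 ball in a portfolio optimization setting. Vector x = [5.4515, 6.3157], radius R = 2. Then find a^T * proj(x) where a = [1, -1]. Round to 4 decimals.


Step 1: Compute ||x|| (intermediates to 6 decimals).
||x|| = sqrt(5.4515^2 + 6.3157^2) = 8.343076
Step 2: Project.
Since ||x|| > R, scale = R/||x|| = 2/8.343076 = 0.23972, proj(x) = scale * x
proj(x) = [1.306834, 1.514]
Step 3: Dot product.
a^T * proj(x) = 1*1.306834 - 1*1.514 = -0.2072


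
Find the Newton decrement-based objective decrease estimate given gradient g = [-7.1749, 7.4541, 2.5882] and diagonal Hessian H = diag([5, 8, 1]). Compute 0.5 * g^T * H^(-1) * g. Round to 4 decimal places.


Step 1: H is diagonal, so H^(-1) * g = [-1.435, 0.9318, 2.5882].
Step 2: g^T H^(-1) g = sum_i g_i^2 / H_ii
  = (-7.1749)^2/5 + (7.4541)^2/8 + (2.5882)^2/1
  = 10.2958 + 6.9455 + 6.6988 = 23.9401
Step 3: Objective decrease = 0.5 * g^T H^(-1) g = 11.97


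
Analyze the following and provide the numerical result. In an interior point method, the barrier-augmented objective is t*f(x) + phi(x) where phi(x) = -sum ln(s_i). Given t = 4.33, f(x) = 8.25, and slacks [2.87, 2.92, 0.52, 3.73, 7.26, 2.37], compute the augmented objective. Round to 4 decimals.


Step 1: Compute log-barrier.
ln values: [1.0543, 1.0716, -0.6539, 1.3164, 1.9824, 0.8629]
phi = -(1.0543 + 1.0716 - 0.6539 + 1.3164 + 1.9824 + 0.8629) = -5.6336
Step 2: Compute augmented objective.
t*f(x) = 4.33*8.25 = 35.7225
Total = 35.7225 - 5.6336 = 30.0889


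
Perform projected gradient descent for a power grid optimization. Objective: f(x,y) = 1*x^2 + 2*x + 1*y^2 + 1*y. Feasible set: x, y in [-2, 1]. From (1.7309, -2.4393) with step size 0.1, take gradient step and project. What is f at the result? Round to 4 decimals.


Step 1: Compute gradient at (1.7309, -2.4393).
grad_x = 2*1*1.7309 + 2 = 5.4618
grad_y = 2*1*-2.4393 + 1 = -3.8786
Step 2: Gradient step.
x_raw = 1.7309 - 0.1*5.4618 = 1.1847
y_raw = -2.4393 - 0.1*-3.8786 = -2.0514
Step 3: Project onto [-2, 1].
x_proj = clip(1.1847) = 1.0
y_proj = clip(-2.0514) = -2.0
Step 4: Evaluate f.
f(1.0, -2.0) = 5.0


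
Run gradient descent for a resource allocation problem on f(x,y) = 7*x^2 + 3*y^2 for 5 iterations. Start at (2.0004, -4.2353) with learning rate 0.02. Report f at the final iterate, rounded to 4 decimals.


Gradient descent on f(x,y) = 7*x^2 + 3*y^2.
Starting point: (2.0004, -4.2353), alpha = 0.02
Step 1: grad_x = 2*7*2.0004 = 28.0056, grad_y = 2*3*-4.2353 = -25.4118
  x_1 = 2.0004 - 0.02*28.0056 = 1.4403
  y_1 = -4.2353 - 0.02*-25.4118 = -3.7271
Step 2: grad_x = 2*7*1.4403 = 20.164, grad_y = 2*3*-3.7271 = -22.3624
  x_2 = 1.4403 - 0.02*20.164 = 1.037
  y_2 = -3.7271 - 0.02*-22.3624 = -3.2798
Step 3: grad_x = 2*7*1.037 = 14.5181, grad_y = 2*3*-3.2798 = -19.6789
  x_3 = 1.037 - 0.02*14.5181 = 0.7466
  y_3 = -3.2798 - 0.02*-19.6789 = -2.8862
Step 4: grad_x = 2*7*0.7466 = 10.453, grad_y = 2*3*-2.8862 = -17.3174
  x_4 = 0.7466 - 0.02*10.453 = 0.5376
  y_4 = -2.8862 - 0.02*-17.3174 = -2.5399
Step 5: grad_x = 2*7*0.5376 = 7.5262, grad_y = 2*3*-2.5399 = -15.2393
  x_5 = 0.5376 - 0.02*7.5262 = 0.3871
  y_5 = -2.5399 - 0.02*-15.2393 = -2.2351
f(0.3871, -2.2351) = 7*0.3871^2 + 3*(-2.2351)^2 = 16.0358


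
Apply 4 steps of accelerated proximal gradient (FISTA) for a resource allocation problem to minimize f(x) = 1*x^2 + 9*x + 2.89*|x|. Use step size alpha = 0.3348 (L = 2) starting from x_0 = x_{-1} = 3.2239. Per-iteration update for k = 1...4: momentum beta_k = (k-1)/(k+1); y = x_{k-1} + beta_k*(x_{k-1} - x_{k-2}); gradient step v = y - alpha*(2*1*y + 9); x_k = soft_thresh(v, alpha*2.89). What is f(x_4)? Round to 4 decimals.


FISTA on f(x) = 1*x^2 + 9*x + 2.89*|x|
L = 2, alpha = 0.3348
Iteration 1: beta = 0.0, y = 3.2239 + 0.0*(3.2239 - 3.2239) = 3.2239
  grad(y) = 15.4478, v = y - alpha*grad = -1.948
  prox(v) = soft_thresh(-1.948, 0.9676) = -0.9805
Iteration 2: beta = 0.3333, y = -0.9805 + 0.3333*(-0.9805 - 3.2239) = -2.3819
  grad(y) = 4.2362, v = y - alpha*grad = -3.8002
  prox(v) = soft_thresh(-3.8002, 0.9676) = -2.8326
Iteration 3: beta = 0.5, y = -2.8326 + 0.5*(-2.8326 + 0.9805) = -3.7587
  grad(y) = 1.4826, v = y - alpha*grad = -4.2551
  prox(v) = soft_thresh(-4.2551, 0.9676) = -3.2875
Iteration 4: beta = 0.6, y = -3.2875 + 0.6*(-3.2875 + 2.8326) = -3.5604
  grad(y) = 1.8791, v = y - alpha*grad = -4.1896
  prox(v) = soft_thresh(-4.1896, 0.9676) = -3.222
f(x_4) = 1*(-3.222)^2 + 9*(-3.222) + 2.89*|-3.222| = -9.3051


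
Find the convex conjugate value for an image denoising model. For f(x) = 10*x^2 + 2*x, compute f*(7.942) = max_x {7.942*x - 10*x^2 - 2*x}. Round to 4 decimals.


f*(y) = sup_x {y*x - a*x^2 - b*x} = sup_x {(y-b)*x - a*x^2}
FOC: (y - b) - 2a*x = 0 => x* = (y - b)/(2a)
x* = (7.942 - 2)/(2*10) = 0.2971
f*(7.942) = (y-b)^2/(4a) = (7.942 - 2)^2/(4*10)
= 35.3074/40 = 0.8827


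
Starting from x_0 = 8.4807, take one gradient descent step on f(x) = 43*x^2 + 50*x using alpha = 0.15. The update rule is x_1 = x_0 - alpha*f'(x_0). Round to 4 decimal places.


We compute the gradient at x_0 and apply the update.
f'(x) = 86*x + 50
f'(8.4807) = 86*8.4807 + 50 = 779.3402
x_1 = 8.4807 - 0.15*779.3402 = -108.4203


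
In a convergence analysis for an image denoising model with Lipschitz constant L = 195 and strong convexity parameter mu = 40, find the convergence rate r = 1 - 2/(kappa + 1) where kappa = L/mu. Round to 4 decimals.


Step 1: Compute the condition number.
kappa = L/mu = 195/40 = 4.875
Step 2: Compute the convergence rate.
r = 1 - 2/(kappa + 1) = 1 - 2*mu/(L + mu) = (L - mu)/(L + mu) = 155/235 = 0.6596


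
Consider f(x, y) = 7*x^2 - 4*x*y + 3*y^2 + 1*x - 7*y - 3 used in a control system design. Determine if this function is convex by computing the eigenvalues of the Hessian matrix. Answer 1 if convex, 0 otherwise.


The Hessian of f(x,y) = 7*x^2 - 4*x*y + 3*y^2 + 1*x - 7*y - 3 is:
H = [[14, -4], [-4, 6]]
Trace = 14 + 6 = 20
Determinant = 14*6 - (-4)^2 = 68
Discriminant = (20)^2 - 4*68 = 128.0
Eigenvalues: lambda_1 = 4.3431, lambda_2 = 15.6569
The function is convex.

1


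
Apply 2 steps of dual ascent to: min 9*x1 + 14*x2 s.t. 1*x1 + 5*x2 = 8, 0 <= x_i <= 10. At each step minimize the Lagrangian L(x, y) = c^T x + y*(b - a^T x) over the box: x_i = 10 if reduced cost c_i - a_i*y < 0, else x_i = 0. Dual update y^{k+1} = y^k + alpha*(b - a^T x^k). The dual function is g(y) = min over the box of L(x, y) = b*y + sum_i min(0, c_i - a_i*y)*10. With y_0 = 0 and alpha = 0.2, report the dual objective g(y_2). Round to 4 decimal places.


Dual ascent for LP: min 9*x1 + 14*x2, 1*x1 + 5*x2 = 8, 0 <= x_i <= 10
Step 1: y^k = 0.0, reduced costs: (9.0, 14.0)
  x^k = (0.0, 0.0), subgradient = b - a^T x = 8.0
  y^{k+1} = 0.0 + 0.2*8.0 = 1.6
Step 2: y^k = 1.6, reduced costs: (7.4, 6.0)
  x^k = (0.0, 0.0), subgradient = b - a^T x = 8.0
  y^{k+1} = 1.6 + 0.2*8.0 = 3.2
Dual objective at y_2 = 3.2: reduced costs (5.8, -2.0), box minimizer x = (0.0, 10.0)
g(y_2) = b*y + (c1 - a1*y)*x1 + (c2 - a2*y)*x2 = 8*3.2 + 5.8*0.0 + (-2.0)*10.0 = 25.6 + 0.0 - 20.0 = 5.6


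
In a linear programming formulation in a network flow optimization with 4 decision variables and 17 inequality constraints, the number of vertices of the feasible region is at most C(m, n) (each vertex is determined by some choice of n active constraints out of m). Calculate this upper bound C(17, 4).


Each vertex corresponds to some choice of n active constraints out of m, so the number of vertices is at most C(m, n) = m! / (n!(m-n)!).
m = 17, n = 4
Numerator: 17 * 16 * 15 * 14
Denominator: 4! = 24
C(17, 4) = 2380


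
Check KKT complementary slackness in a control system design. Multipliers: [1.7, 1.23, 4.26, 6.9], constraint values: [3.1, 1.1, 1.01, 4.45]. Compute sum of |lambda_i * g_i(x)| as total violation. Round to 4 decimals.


KKT complementary slackness check:
lambda_1 * g_1 = 1.7 * 3.1 = 5.27
lambda_2 * g_2 = 1.23 * 1.1 = 1.353
lambda_3 * g_3 = 4.26 * 1.01 = 4.3026
lambda_4 * g_4 = 6.9 * 4.45 = 30.705
Total violation = 5.27 + 1.353 + 4.3026 + 30.705 = 41.6306


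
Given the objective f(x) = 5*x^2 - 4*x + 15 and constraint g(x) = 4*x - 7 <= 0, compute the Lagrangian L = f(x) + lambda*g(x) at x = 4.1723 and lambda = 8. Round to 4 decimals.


Step 1: Evaluate f(x).
f(4.1723) = 5*4.1723^2 - 4*4.1723 + 15 = 85.3512
Step 2: Evaluate g(x).
g(4.1723) = 4*4.1723 - 7 = 9.6892
Step 3: Compute Lagrangian.
L = 85.3512 + 8*9.6892 = 162.8648


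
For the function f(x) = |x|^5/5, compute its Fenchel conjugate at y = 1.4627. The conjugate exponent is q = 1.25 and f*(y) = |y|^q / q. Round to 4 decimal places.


The conjugate exponent q satisfies 1/p + 1/q = 1.
p = 5, so q = 5/(5 - 1) = 1.25
|y|^q = 1.4627^1.25 = 1.6086
f*(1.4627) = 1.6086 / 1.25 = 1.2869


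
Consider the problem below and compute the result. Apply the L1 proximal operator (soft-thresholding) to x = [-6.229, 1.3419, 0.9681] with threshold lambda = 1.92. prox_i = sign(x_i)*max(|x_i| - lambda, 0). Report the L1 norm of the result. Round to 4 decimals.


Soft-thresholding with lambda = 1.92:
prox(-6.229) = sign(-6.229)*max(|-6.229| - 1.92, 0) = -4.309
prox(1.3419) = sign(1.3419)*max(|1.3419| - 1.92, 0) = 0.0
prox(0.9681) = sign(0.9681)*max(|0.9681| - 1.92, 0) = 0.0
prox(x) = [-4.309, 0.0, 0.0]
||prox(x)||_1 = 4.309 + 0.0 + 0.0 = 4.309


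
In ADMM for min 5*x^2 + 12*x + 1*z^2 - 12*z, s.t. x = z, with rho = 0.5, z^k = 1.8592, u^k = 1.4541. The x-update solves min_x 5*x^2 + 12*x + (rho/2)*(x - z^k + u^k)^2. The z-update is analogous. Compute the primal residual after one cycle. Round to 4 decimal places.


ADMM iteration with rho = 0.5, z^k = 1.8592, u^k = 1.4541
Step 1: x-update.
Minimize 5*x^2 + 12*x + (0.5/2)*(x - 1.8592 + 1.4541)^2
FOC: (2*5 + 0.5)*x = -12 + 0.5*(1.8592 - 1.4541)
x^{k+1} = -1.1236
Step 2: z-update.
Minimize 1*z^2 - 12*z + (0.5/2)*(-1.1236 - z + 1.4541)^2
FOC: (2*1 + 0.5)*z = 12 + 0.5*(-1.1236 + 1.4541)
z^{k+1} = 4.8661
Step 3: u-update.
u^{k+1} = 1.4541 - 1.1236 - 4.8661 = -4.5356
Step 4: Primal residual = |-1.1236 - 4.8661| = 5.9897


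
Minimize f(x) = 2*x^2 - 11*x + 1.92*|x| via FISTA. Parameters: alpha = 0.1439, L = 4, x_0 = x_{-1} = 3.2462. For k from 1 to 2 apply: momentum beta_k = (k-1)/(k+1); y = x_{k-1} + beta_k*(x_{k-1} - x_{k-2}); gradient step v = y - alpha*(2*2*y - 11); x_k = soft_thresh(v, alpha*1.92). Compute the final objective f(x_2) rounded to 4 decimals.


FISTA on f(x) = 2*x^2 - 11*x + 1.92*|x|
L = 4, alpha = 0.1439
Iteration 1: beta = 0.0, y = 3.2462 + 0.0*(3.2462 - 3.2462) = 3.2462
  grad(y) = 1.9848, v = y - alpha*grad = 2.9606
  prox(v) = soft_thresh(2.9606, 0.2763) = 2.6843
Iteration 2: beta = 0.3333, y = 2.6843 + 0.3333*(2.6843 - 3.2462) = 2.497
  grad(y) = -1.012, v = y - alpha*grad = 2.6426
  prox(v) = soft_thresh(2.6426, 0.2763) = 2.3663
f(x_2) = 2*2.3663^2 - 11*2.3663 + 1.92*|2.3663| = -10.2872


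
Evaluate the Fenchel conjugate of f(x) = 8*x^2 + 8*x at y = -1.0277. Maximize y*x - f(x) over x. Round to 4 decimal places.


f*(y) = sup_x {y*x - a*x^2 - b*x} = sup_x {(y-b)*x - a*x^2}
FOC: (y - b) - 2a*x = 0 => x* = (y - b)/(2a)
x* = (-1.0277 - 8)/(2*8) = -0.5642
f*(-1.0277) = (y-b)^2/(4a) = (-1.0277 - 8)^2/(4*8)
= 81.4994/32 = 2.5469


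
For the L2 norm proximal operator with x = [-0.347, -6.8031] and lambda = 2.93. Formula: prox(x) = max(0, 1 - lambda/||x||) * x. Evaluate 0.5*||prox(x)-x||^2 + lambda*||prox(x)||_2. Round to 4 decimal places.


Step 1: Compute ||x||.
||x|| = 6.8119
Step 2: Compute scaling factor.
scale = max(0, 1 - 2.93/6.8119) = 0.5699
Step 3: prox(x) = [-0.1977, -3.8769]
||prox(x)|| = 3.8819
Step 4: Proximal objective.
0.5*||prox-x||^2 = 4.2925
lambda*||prox|| = 11.374
Total = 15.6665


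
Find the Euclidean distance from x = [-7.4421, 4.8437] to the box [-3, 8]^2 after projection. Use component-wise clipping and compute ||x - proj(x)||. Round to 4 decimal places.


Project each component onto [-3, 8].
clip(-7.4421) = -3.0, clip(4.8437) = 4.8437
Projection = [-3.0, 4.8437]
Squared diffs: [19.7323, 0.0]
Distance = sqrt(19.7323) = 4.4421


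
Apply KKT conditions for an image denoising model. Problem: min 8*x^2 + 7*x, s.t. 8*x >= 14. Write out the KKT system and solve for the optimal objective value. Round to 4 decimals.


Step 1: Try lambda = 0 (constraint inactive).
x_unc = -7/(2*8) = -0.4375
Check: 8*-0.4375 = -3.5 < 14 -- violated!
Step 2: Constraint must be active: 8*x = 14
x* = 14/8 = 1.75
lambda = (2*8*1.75 + 7)/8 = 4.375
Step 3: Compute optimal value.
f(x*) = 8*1.75^2 + 7*1.75 = 36.75


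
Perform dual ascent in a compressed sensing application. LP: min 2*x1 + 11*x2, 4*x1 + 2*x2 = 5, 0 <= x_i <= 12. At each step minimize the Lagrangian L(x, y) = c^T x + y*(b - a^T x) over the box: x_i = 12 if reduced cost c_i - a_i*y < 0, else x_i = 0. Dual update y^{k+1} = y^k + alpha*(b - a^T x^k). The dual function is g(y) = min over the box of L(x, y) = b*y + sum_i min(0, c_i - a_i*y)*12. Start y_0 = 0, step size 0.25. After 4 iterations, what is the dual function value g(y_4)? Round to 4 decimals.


Dual ascent for LP: min 2*x1 + 11*x2, 4*x1 + 2*x2 = 5, 0 <= x_i <= 12
Step 1: y^k = 0.0, reduced costs: (2.0, 11.0)
  x^k = (0.0, 0.0), subgradient = b - a^T x = 5.0
  y^{k+1} = 0.0 + 0.25*5.0 = 1.25
Step 2: y^k = 1.25, reduced costs: (-3.0, 8.5)
  x^k = (12.0, 0.0), subgradient = b - a^T x = -43.0
  y^{k+1} = 1.25 + 0.25*-43.0 = -9.5
Step 3: y^k = -9.5, reduced costs: (40.0, 30.0)
  x^k = (0.0, 0.0), subgradient = b - a^T x = 5.0
  y^{k+1} = -9.5 + 0.25*5.0 = -8.25
Step 4: y^k = -8.25, reduced costs: (35.0, 27.5)
  x^k = (0.0, 0.0), subgradient = b - a^T x = 5.0
  y^{k+1} = -8.25 + 0.25*5.0 = -7.0
Dual objective at y_4 = -7.0: reduced costs (30.0, 25.0), box minimizer x = (0.0, 0.0)
g(y_4) = b*y + (c1 - a1*y)*x1 + (c2 - a2*y)*x2 = 5*(-7.0) + 30.0*0.0 + 25.0*0.0 = -35.0 + 0.0 + 0.0 = -35.0


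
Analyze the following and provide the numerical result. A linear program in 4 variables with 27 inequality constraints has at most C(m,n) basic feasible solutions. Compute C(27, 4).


Each vertex corresponds to some choice of n active constraints out of m, so the number of vertices is at most C(m, n) = m! / (n!(m-n)!).
m = 27, n = 4
Numerator: 27 * 26 * 25 * 24
Denominator: 4! = 24
C(27, 4) = 17550


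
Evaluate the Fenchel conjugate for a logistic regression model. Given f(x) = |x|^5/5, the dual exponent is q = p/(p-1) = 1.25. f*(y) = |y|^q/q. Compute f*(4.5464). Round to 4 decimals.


The conjugate exponent q satisfies 1/p + 1/q = 1.
p = 5, so q = 5/(5 - 1) = 1.25
|y|^q = 4.5464^1.25 = 6.6387
f*(4.5464) = 6.6387 / 1.25 = 5.311


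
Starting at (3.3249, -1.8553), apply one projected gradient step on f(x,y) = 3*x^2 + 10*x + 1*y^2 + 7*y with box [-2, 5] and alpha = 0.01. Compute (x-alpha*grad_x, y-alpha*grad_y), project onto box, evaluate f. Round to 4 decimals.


Step 1: Compute gradient at (3.3249, -1.8553).
grad_x = 2*3*3.3249 + 10 = 29.9494
grad_y = 2*1*-1.8553 + 7 = 3.2894
Step 2: Gradient step.
x_raw = 3.3249 - 0.01*29.9494 = 3.0254
y_raw = -1.8553 - 0.01*3.2894 = -1.8882
Step 3: Project onto [-2, 5].
x_proj = clip(3.0254) = 3.0254
y_proj = clip(-1.8882) = -1.8882
Step 4: Evaluate f.
f(3.0254, -1.8882) = 48.0612


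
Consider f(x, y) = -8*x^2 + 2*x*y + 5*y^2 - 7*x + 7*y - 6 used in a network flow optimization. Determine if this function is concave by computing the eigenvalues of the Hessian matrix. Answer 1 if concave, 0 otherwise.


The Hessian of f(x,y) = -8*x^2 + 2*x*y + 5*y^2 - 7*x + 7*y - 6 is:
H = [[-16, 2], [2, 10]]
Trace = -16 + 10 = -6
Determinant = -16*10 - (2)^2 = -164
Discriminant = (-6)^2 - 4*-164 = 692.0
Eigenvalues: lambda_1 = -16.1529, lambda_2 = 10.1529
The function is not concave.

0


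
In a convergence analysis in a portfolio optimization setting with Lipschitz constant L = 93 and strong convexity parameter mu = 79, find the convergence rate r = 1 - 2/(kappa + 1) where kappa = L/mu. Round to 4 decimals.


Step 1: Compute the condition number.
kappa = L/mu = 93/79 = 1.1772
Step 2: Compute the convergence rate.
r = 1 - 2/(kappa + 1) = 1 - 2*mu/(L + mu) = (L - mu)/(L + mu) = 14/172 = 0.0814


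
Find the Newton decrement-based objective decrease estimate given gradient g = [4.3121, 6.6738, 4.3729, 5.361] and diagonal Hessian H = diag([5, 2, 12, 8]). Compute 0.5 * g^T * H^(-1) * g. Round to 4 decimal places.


Step 1: H is diagonal, so H^(-1) * g = [0.8624, 3.3369, 0.3644, 0.6701].
Step 2: g^T H^(-1) g = sum_i g_i^2 / H_ii
  = (4.3121)^2/5 + (6.6738)^2/2 + (4.3729)^2/12 + (5.361)^2/8
  = 3.7188 + 22.2698 + 1.5935 + 3.5925 = 31.1747
Step 3: Objective decrease = 0.5 * g^T H^(-1) g = 15.5874


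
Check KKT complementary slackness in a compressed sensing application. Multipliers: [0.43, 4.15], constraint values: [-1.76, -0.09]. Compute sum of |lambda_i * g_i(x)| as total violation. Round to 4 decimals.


KKT complementary slackness check:
lambda_1 * g_1 = 0.43 * -1.76 = -0.7568
lambda_2 * g_2 = 4.15 * -0.09 = -0.3735
Total violation = 0.7568 + 0.3735 = 1.1303


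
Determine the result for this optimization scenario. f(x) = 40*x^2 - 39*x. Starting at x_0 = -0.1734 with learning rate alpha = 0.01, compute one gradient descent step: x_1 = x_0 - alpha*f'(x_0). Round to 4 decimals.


We compute the gradient at x_0 and apply the update.
f'(x) = 80*x - 39
f'(-0.1734) = 80*-0.1734 - 39 = -52.872
x_1 = -0.1734 - 0.01*-52.872 = 0.3553


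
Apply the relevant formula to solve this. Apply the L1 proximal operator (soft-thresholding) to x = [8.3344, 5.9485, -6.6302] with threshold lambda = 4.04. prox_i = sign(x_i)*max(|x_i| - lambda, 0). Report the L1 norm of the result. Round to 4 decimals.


Soft-thresholding with lambda = 4.04:
prox(8.3344) = sign(8.3344)*max(|8.3344| - 4.04, 0) = 4.2944
prox(5.9485) = sign(5.9485)*max(|5.9485| - 4.04, 0) = 1.9085
prox(-6.6302) = sign(-6.6302)*max(|-6.6302| - 4.04, 0) = -2.5902
prox(x) = [4.2944, 1.9085, -2.5902]
||prox(x)||_1 = 4.2944 + 1.9085 + 2.5902 = 8.7931


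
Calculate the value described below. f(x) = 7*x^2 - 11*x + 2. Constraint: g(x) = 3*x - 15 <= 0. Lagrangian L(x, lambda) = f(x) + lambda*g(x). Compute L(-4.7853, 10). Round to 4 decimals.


Step 1: Evaluate f(x).
f(-4.7853) = 7*(-4.7853)^2 - 11*(-4.7853) + 2 = 214.932
Step 2: Evaluate g(x).
g(-4.7853) = 3*-4.7853 - 15 = -29.3559
Step 3: Compute Lagrangian.
L = 214.932 + 10*-29.3559 = -78.627


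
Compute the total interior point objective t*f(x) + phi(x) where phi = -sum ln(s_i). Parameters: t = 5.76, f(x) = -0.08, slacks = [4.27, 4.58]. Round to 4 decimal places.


Step 1: Compute log-barrier.
ln values: [1.4516, 1.5217]
phi = -(1.4516 + 1.5217) = -2.9733
Step 2: Compute augmented objective.
t*f(x) = 5.76*-0.08 = -0.4608
Total = -0.4608 - 2.9733 = -3.4341


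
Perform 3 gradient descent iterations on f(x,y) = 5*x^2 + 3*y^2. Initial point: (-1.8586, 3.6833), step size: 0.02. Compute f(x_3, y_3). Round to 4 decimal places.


Gradient descent on f(x,y) = 5*x^2 + 3*y^2.
Starting point: (-1.8586, 3.6833), alpha = 0.02
Step 1: grad_x = 2*5*-1.8586 = -18.586, grad_y = 2*3*3.6833 = 22.0998
  x_1 = -1.8586 - 0.02*-18.586 = -1.4869
  y_1 = 3.6833 - 0.02*22.0998 = 3.2413
Step 2: grad_x = 2*5*-1.4869 = -14.8688, grad_y = 2*3*3.2413 = 19.4478
  x_2 = -1.4869 - 0.02*-14.8688 = -1.1895
  y_2 = 3.2413 - 0.02*19.4478 = 2.8523
Step 3: grad_x = 2*5*-1.1895 = -11.895, grad_y = 2*3*2.8523 = 17.1141
  x_3 = -1.1895 - 0.02*-11.895 = -0.9516
  y_3 = 2.8523 - 0.02*17.1141 = 2.5101
f(-0.9516, 2.5101) = 5*(-0.9516)^2 + 3*2.5101^2 = 23.429


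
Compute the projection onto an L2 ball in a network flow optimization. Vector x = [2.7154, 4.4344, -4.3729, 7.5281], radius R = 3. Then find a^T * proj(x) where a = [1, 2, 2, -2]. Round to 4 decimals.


Step 1: Compute ||x|| (intermediates to 6 decimals).
||x|| = sqrt(2.7154^2 + 4.4344^2 + (-4.3729)^2 + 7.5281^2) = 10.140604
Step 2: Project.
Since ||x|| > R, scale = R/||x|| = 3/10.140604 = 0.29584, proj(x) = scale * x
proj(x) = [0.803324, 1.311873, -1.293679, 2.227113]
Step 3: Dot product.
a^T * proj(x) = 1*0.803324 + 2*1.311873 + 2*(-1.293679) - 2*2.227113 = -3.6145


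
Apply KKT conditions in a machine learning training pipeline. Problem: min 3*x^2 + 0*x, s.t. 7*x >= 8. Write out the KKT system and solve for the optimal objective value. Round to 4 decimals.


Step 1: Try lambda = 0 (constraint inactive).
x_unc = 0/(2*3) = 0.0
Check: 7*0.0 = 0.0 < 8 -- violated!
Step 2: Constraint must be active: 7*x = 8
x* = 8/7 = 1.1429 (rounded; the exact value 8/7 is used below)
lambda = (2*3*(8/7) + 0)/7 = 0.9796
Step 3: Compute optimal value.
f(x*) = 3*(8/7)^2 + 0*(8/7) = 3.9184


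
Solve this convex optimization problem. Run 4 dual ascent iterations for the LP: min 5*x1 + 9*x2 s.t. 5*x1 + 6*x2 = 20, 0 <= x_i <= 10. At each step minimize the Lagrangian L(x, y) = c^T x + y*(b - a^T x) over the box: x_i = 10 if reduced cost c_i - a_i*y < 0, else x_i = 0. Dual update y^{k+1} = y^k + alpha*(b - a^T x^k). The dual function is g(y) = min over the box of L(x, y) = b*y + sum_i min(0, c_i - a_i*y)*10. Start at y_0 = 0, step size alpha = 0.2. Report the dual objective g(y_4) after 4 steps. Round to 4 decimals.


Dual ascent for LP: min 5*x1 + 9*x2, 5*x1 + 6*x2 = 20, 0 <= x_i <= 10
Step 1: y^k = 0.0, reduced costs: (5.0, 9.0)
  x^k = (0.0, 0.0), subgradient = b - a^T x = 20.0
  y^{k+1} = 0.0 + 0.2*20.0 = 4.0
Step 2: y^k = 4.0, reduced costs: (-15.0, -15.0)
  x^k = (10.0, 10.0), subgradient = b - a^T x = -90.0
  y^{k+1} = 4.0 + 0.2*-90.0 = -14.0
Step 3: y^k = -14.0, reduced costs: (75.0, 93.0)
  x^k = (0.0, 0.0), subgradient = b - a^T x = 20.0
  y^{k+1} = -14.0 + 0.2*20.0 = -10.0
Step 4: y^k = -10.0, reduced costs: (55.0, 69.0)
  x^k = (0.0, 0.0), subgradient = b - a^T x = 20.0
  y^{k+1} = -10.0 + 0.2*20.0 = -6.0
Dual objective at y_4 = -6.0: reduced costs (35.0, 45.0), box minimizer x = (0.0, 0.0)
g(y_4) = b*y + (c1 - a1*y)*x1 + (c2 - a2*y)*x2 = 20*(-6.0) + 35.0*0.0 + 45.0*0.0 = -120.0 + 0.0 + 0.0 = -120.0


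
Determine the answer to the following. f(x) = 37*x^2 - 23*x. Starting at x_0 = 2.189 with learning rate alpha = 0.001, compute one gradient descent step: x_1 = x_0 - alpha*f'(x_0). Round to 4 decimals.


We compute the gradient at x_0 and apply the update.
f'(x) = 74*x - 23
f'(2.189) = 74*2.189 - 23 = 138.986
x_1 = 2.189 - 0.001*138.986 = 2.05


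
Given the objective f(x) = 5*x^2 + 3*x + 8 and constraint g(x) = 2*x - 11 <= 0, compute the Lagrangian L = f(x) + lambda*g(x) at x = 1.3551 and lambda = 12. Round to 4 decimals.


Step 1: Evaluate f(x).
f(1.3551) = 5*1.3551^2 + 3*1.3551 + 8 = 21.2468
Step 2: Evaluate g(x).
g(1.3551) = 2*1.3551 - 11 = -8.2898
Step 3: Compute Lagrangian.
L = 21.2468 + 12*-8.2898 = -78.2308


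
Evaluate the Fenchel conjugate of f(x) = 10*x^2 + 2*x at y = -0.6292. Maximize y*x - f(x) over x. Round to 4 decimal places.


f*(y) = sup_x {y*x - a*x^2 - b*x} = sup_x {(y-b)*x - a*x^2}
FOC: (y - b) - 2a*x = 0 => x* = (y - b)/(2a)
x* = (-0.6292 - 2)/(2*10) = -0.1315
f*(-0.6292) = (y-b)^2/(4a) = (-0.6292 - 2)^2/(4*10)
= 6.9127/40 = 0.1728


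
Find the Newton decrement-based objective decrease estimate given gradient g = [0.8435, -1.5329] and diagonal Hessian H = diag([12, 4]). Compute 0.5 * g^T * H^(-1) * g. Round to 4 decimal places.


Step 1: H is diagonal, so H^(-1) * g = [0.0703, -0.3832].
Step 2: g^T H^(-1) g = sum_i g_i^2 / H_ii
  = (0.8435)^2/12 + (-1.5329)^2/4
  = 0.0593 + 0.5874 = 0.6467
Step 3: Objective decrease = 0.5 * g^T H^(-1) g = 0.3234


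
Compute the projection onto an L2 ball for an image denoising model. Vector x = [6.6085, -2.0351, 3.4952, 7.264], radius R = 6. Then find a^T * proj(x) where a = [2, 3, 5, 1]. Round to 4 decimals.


Step 1: Compute ||x|| (intermediates to 6 decimals).
||x|| = sqrt(6.6085^2 + (-2.0351)^2 + 3.4952^2 + 7.264^2) = 10.620547
Step 2: Project.
Since ||x|| > R, scale = R/||x|| = 6/10.620547 = 0.564943, proj(x) = scale * x
proj(x) = [3.733426, -1.149715, 1.974589, 4.103746]
Step 3: Dot product.
a^T * proj(x) = 2*3.733426 + 3*(-1.149715) + 5*1.974589 + 1*4.103746 = 17.9944
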